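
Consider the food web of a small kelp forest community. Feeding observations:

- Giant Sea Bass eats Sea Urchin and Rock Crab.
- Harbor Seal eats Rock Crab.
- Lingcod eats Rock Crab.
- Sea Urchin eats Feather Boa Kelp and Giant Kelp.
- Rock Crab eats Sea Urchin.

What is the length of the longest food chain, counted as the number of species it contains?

One longest chain: Feather Boa Kelp → Sea Urchin → Rock Crab → Giant Sea Bass.
It has 4 species and 3 links.

4 species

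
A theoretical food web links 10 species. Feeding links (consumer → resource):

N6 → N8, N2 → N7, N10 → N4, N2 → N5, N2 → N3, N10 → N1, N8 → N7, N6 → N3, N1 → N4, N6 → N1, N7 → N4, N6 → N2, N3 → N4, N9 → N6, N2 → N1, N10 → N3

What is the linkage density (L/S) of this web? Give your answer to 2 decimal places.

There are L = 16 links among S = 10 species.
L/S = 16/10 = 1.6000 ≈ 1.60.

L/S = 1.60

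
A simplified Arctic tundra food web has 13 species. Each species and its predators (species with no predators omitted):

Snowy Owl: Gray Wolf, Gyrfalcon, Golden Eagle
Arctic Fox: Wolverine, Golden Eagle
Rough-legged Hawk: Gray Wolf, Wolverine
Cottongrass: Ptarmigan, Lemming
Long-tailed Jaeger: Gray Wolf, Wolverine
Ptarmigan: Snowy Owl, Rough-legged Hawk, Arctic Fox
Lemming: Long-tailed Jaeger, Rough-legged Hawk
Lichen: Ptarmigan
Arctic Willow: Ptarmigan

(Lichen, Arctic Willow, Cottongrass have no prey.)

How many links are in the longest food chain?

One longest chain: Lichen → Ptarmigan → Snowy Owl → Gray Wolf.
It has 4 species and 3 links.

3 links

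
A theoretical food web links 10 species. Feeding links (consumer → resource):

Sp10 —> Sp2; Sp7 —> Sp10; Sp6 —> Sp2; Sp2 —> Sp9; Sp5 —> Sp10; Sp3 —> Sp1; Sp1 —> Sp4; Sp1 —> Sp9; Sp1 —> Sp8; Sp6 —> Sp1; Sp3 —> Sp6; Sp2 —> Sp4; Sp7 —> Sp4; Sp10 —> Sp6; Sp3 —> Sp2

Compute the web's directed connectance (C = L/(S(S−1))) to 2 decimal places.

The web has S = 10 species and L = 15 feeding links.
C = L / (S(S−1)) = 15 / 90 = 0.1667 ≈ 0.17.

C = 0.17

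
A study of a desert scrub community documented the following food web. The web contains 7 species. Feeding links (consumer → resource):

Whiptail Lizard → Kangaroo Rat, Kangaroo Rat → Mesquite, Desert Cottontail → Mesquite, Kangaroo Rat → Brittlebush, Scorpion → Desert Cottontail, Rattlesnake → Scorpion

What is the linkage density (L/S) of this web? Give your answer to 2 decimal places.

There are L = 6 links among S = 7 species.
L/S = 6/7 = 0.8571 ≈ 0.86.

L/S = 0.86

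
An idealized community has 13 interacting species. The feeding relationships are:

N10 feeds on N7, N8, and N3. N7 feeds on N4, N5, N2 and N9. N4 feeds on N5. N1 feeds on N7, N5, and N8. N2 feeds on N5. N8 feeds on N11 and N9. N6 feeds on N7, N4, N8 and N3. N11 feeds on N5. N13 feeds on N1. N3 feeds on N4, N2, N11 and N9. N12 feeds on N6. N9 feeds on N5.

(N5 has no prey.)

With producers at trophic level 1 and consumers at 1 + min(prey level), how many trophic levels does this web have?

Producers (level 1): N5.
Following each consumer down to its lowest-level prey: N5 → N4 → N6 → N12 (levels 1 through 4).
All prey of N12 (N6 3) are at level 3 or above, so N12 is at level 1 + 3 = 4.
Every consumer has at least one prey at level 3 or below, so none exceeds level 4.

4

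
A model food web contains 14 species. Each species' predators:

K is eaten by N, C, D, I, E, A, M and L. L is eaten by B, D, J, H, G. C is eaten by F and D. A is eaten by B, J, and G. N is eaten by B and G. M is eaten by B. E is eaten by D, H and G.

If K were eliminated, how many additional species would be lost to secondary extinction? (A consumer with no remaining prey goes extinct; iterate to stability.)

Remove K.
Round 1: E (all prey gone), C (all prey gone), N (all prey gone), L (all prey gone), M (all prey gone), I (all prey gone), A (all prey gone) → extinct.
Round 2: H (all prey gone), D (all prey gone), G (all prey gone), F (all prey gone), J (all prey gone), B (all prey gone) → extinct.
No further losses. Total secondary extinctions: 13.

13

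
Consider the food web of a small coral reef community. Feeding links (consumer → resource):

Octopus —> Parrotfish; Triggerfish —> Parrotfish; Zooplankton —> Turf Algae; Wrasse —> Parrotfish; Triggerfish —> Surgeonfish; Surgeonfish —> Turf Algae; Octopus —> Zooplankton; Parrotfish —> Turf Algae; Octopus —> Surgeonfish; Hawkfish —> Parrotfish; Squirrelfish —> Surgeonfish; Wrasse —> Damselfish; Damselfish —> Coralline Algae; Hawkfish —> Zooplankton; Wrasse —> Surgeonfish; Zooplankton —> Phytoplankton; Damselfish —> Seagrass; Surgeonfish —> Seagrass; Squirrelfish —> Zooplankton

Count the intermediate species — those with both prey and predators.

4

Intermediate species (has both prey and predators): Damselfish, Parrotfish, Surgeonfish, Zooplankton.
Count: 4.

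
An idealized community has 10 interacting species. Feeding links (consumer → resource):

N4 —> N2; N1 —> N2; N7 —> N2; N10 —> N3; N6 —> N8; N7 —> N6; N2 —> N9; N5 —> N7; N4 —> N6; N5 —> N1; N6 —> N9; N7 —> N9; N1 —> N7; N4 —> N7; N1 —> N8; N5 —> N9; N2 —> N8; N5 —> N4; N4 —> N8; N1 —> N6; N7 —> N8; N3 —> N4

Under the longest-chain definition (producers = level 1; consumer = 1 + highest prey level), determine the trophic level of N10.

N8 is a producer → level 1.
N2 eats N8 (level 1); other prey at levels: N9 1 → level 2.
N7 eats N2 (level 2); other prey at levels: N8 1, N9 1, N6 2 → level 3.
N4 eats N7 (level 3); other prey at levels: N8 1, N2 2, N6 2 → level 4.
N3 eats N4 → level 5.
N10 eats N3 → level 6.

Trophic level 6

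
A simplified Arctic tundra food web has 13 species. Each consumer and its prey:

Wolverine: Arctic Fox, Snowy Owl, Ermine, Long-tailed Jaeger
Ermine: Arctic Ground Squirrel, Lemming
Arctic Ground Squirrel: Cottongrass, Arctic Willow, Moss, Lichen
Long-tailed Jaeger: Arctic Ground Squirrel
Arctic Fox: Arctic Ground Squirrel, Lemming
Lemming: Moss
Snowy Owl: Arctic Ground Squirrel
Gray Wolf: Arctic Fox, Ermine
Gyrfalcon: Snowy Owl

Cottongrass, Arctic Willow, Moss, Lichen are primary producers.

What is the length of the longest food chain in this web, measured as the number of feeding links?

One longest chain: Cottongrass → Arctic Ground Squirrel → Ermine → Wolverine.
It has 4 species and 3 links.

3 links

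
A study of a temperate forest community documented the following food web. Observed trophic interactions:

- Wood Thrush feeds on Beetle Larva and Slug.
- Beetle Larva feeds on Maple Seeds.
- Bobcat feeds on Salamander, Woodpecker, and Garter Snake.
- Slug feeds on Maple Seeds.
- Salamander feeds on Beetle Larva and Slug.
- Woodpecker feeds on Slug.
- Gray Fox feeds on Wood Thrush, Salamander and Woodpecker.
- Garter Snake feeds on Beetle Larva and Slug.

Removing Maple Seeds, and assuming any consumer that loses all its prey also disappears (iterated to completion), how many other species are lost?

8

Remove Maple Seeds.
Round 1: Slug (all prey gone), Beetle Larva (all prey gone) → extinct.
Round 2: Wood Thrush (all prey gone), Woodpecker (all prey gone), Garter Snake (all prey gone), Salamander (all prey gone) → extinct.
Round 3: Gray Fox (all prey gone), Bobcat (all prey gone) → extinct.
No further losses. Total secondary extinctions: 8.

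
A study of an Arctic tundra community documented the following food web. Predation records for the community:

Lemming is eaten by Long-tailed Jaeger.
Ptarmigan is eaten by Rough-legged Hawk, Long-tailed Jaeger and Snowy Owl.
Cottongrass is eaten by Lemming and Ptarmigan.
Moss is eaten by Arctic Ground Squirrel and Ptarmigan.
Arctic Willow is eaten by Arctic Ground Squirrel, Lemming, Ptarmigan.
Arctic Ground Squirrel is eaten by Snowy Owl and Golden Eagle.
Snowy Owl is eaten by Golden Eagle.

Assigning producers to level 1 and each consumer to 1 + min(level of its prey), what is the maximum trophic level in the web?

Producers (level 1): Cottongrass, Moss, Arctic Willow.
Following each consumer down to its lowest-level prey: Cottongrass → Ptarmigan → Snowy Owl (levels 1 through 3).
All prey of Snowy Owl (Ptarmigan 2, Arctic Ground Squirrel 2) are at level 2 or above, so Snowy Owl is at level 1 + 2 = 3.
Every consumer has at least one prey at level 2 or below, so none exceeds level 3.

3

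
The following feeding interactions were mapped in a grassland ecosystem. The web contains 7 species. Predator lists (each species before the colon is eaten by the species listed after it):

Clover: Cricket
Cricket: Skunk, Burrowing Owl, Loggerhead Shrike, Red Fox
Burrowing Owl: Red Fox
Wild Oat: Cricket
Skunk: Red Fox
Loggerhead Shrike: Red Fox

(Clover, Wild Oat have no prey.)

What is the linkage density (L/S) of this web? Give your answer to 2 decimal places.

L/S = 1.29

There are L = 9 links among S = 7 species.
L/S = 9/7 = 1.2857 ≈ 1.29.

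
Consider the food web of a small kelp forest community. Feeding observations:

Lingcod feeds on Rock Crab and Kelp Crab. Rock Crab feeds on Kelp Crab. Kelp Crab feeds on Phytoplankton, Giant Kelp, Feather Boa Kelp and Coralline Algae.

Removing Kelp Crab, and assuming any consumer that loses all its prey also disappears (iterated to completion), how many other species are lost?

2

Remove Kelp Crab.
Round 1: Rock Crab (all prey gone) → extinct.
Round 2: Lingcod (all prey gone) → extinct.
No further losses. Total secondary extinctions: 2.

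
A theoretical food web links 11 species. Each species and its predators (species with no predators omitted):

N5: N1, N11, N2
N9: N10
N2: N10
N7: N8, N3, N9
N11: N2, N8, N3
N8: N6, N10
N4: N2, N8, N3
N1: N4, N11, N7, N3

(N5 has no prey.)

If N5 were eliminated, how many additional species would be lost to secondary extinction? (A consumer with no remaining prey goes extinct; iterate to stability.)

Remove N5.
Round 1: N1 (all prey gone) → extinct.
Round 2: N4 (all prey gone), N11 (all prey gone), N7 (all prey gone) → extinct.
Round 3: N2 (all prey gone), N8 (all prey gone), N3 (all prey gone), N9 (all prey gone) → extinct.
Round 4: N6 (all prey gone), N10 (all prey gone) → extinct.
No further losses. Total secondary extinctions: 10.

10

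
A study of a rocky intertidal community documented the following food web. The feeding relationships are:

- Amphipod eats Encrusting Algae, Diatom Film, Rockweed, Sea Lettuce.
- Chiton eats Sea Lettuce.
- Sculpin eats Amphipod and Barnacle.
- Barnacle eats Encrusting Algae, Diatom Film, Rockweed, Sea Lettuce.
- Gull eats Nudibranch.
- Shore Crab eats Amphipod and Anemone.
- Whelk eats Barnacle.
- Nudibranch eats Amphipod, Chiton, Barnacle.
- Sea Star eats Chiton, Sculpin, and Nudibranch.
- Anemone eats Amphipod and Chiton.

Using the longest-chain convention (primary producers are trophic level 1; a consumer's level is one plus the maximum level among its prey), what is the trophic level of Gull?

Trophic level 4

Rockweed is a producer → level 1.
Barnacle eats Rockweed (level 1); other prey at levels: Diatom Film 1, Encrusting Algae 1, Sea Lettuce 1 → level 2.
Nudibranch eats Barnacle (level 2); other prey at levels: Chiton 2, Amphipod 2 → level 3.
Gull eats Nudibranch → level 4.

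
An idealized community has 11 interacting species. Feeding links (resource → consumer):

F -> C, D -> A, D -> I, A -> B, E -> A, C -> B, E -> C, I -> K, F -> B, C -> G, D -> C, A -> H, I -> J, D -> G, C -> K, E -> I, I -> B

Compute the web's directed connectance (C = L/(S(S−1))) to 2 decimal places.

The web has S = 11 species and L = 17 feeding links.
C = L / (S(S−1)) = 17 / 110 = 0.1545 ≈ 0.15.

C = 0.15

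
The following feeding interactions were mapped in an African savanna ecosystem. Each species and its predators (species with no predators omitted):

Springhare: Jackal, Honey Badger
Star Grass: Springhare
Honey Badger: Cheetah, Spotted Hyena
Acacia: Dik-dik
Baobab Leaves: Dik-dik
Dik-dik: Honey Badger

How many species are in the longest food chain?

4 species

One longest chain: Baobab Leaves → Dik-dik → Honey Badger → Cheetah.
It has 4 species and 3 links.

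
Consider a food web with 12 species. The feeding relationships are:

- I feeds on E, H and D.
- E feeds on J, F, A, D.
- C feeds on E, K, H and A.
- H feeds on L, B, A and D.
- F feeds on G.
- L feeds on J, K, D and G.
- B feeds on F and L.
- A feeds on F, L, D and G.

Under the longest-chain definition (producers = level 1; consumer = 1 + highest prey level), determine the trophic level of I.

Trophic level 5

G is a producer → level 1.
F eats G → level 2.
B eats F (level 2); other prey at levels: L 2 → level 3.
H eats B (level 3); other prey at levels: D 1, L 2, A 3 → level 4.
I eats H (level 4); other prey at levels: D 1, E 4 → level 5.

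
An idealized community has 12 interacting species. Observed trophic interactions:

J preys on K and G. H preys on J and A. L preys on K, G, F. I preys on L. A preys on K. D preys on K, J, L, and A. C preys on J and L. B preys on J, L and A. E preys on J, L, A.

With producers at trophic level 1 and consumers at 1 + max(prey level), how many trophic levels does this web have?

3

Producers (level 1): F, G, K.
K → A → H gives H level 3.
No species has a prey at level 3, so no species reaches level 4.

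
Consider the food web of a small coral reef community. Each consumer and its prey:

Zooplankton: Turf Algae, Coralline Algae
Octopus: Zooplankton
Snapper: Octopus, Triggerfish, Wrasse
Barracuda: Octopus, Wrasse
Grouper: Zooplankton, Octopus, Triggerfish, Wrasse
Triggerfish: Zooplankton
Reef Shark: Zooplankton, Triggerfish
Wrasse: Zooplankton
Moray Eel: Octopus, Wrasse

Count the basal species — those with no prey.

Basal species (no prey listed): Turf Algae, Coralline Algae.
Count: 2.

2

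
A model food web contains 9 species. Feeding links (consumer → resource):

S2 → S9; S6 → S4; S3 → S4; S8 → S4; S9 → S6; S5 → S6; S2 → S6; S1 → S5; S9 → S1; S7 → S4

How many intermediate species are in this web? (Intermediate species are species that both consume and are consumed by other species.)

4

Intermediate species (has both prey and predators): S6, S5, S1, S9.
Count: 4.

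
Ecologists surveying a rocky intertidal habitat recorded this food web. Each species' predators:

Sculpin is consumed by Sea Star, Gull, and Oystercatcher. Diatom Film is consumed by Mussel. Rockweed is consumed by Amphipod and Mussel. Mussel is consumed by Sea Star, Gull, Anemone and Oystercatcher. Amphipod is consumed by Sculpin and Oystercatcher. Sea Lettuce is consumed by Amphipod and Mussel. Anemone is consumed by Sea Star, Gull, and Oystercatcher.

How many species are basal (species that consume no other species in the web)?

Basal species (no prey listed): Diatom Film, Rockweed, Sea Lettuce.
Count: 3.

3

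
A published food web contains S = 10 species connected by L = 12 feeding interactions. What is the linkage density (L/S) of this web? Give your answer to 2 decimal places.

L/S = 1.20

There are L = 12 links among S = 10 species.
L/S = 12/10 = 1.2000 ≈ 1.20.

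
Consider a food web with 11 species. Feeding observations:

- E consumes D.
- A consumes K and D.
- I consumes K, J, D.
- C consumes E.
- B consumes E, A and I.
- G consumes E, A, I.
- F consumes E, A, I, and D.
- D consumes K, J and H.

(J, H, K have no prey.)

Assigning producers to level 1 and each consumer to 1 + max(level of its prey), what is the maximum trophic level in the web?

4

Producers (level 1): J, H, K.
J → D → A → F gives F level 4.
No species has a prey at level 4, so no species reaches level 5.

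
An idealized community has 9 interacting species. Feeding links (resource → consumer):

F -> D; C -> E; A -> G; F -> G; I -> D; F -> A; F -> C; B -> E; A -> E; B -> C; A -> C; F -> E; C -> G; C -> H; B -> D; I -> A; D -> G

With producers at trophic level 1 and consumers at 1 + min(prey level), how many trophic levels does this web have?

Producers (level 1): I, F, B.
Following each consumer down to its lowest-level prey: F → C → H (levels 1 through 3).
All prey of H (C 2) are at level 2 or above, so H is at level 1 + 2 = 3.
Every consumer has at least one prey at level 2 or below, so none exceeds level 3.

3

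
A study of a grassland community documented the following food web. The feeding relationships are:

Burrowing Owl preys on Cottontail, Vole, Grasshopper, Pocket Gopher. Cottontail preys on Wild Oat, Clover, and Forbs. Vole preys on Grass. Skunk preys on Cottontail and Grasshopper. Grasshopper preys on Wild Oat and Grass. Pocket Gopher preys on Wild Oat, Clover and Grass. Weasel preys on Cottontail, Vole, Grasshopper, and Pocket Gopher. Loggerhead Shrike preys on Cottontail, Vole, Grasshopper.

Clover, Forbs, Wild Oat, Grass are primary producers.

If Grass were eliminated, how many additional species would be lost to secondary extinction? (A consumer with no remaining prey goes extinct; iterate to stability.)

1

Remove Grass.
Round 1: Vole (all prey gone) → extinct.
No further losses. Total secondary extinctions: 1.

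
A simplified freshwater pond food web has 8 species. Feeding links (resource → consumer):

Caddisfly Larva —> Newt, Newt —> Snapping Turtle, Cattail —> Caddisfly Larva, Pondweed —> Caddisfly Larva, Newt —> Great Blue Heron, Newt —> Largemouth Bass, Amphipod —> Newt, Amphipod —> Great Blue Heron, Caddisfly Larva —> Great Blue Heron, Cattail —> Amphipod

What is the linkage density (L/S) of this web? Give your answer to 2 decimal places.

L/S = 1.25

There are L = 10 links among S = 8 species.
L/S = 10/8 = 1.2500 ≈ 1.25.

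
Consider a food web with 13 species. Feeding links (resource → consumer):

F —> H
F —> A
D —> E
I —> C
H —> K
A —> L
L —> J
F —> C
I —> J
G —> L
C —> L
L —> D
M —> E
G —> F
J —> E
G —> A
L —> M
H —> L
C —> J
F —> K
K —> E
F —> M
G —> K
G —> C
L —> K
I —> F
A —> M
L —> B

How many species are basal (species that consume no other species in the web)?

Basal species (no prey listed): G, I.
Count: 2.

2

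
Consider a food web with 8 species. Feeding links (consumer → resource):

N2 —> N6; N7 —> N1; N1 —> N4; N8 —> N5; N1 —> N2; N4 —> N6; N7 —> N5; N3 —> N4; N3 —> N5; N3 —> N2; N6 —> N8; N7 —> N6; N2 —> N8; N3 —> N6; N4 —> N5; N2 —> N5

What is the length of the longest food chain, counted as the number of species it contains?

One longest chain: N5 → N8 → N6 → N4 → N1 → N7.
It has 6 species and 5 links.

6 species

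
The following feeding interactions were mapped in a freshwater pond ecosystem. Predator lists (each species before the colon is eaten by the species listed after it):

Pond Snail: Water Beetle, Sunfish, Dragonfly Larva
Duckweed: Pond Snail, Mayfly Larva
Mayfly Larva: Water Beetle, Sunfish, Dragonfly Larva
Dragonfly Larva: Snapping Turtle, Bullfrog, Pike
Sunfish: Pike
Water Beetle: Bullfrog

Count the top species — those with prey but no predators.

3

Top species (has prey, but nothing eats it): Snapping Turtle, Bullfrog, Pike.
Count: 3.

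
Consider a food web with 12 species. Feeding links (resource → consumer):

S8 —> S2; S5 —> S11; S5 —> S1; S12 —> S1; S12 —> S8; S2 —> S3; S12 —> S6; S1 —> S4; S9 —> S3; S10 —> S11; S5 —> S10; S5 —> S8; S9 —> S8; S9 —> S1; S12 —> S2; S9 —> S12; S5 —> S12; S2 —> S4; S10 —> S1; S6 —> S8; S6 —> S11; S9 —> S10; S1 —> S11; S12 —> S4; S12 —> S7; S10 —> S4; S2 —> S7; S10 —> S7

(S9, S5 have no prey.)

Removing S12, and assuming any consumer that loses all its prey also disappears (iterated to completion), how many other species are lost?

1

Remove S12.
Round 1: S6 (all prey gone) → extinct.
No further losses. Total secondary extinctions: 1.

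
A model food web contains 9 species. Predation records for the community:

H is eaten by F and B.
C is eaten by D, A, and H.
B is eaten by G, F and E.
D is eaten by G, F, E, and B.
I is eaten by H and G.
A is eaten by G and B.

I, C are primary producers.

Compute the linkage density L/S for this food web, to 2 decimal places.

L/S = 1.78

There are L = 16 links among S = 9 species.
L/S = 16/9 = 1.7778 ≈ 1.78.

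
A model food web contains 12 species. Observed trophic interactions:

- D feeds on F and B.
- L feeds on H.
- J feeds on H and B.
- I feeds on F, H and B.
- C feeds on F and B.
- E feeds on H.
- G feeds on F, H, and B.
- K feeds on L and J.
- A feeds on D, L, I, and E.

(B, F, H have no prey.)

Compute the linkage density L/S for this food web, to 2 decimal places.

There are L = 20 links among S = 12 species.
L/S = 20/12 = 1.6667 ≈ 1.67.

L/S = 1.67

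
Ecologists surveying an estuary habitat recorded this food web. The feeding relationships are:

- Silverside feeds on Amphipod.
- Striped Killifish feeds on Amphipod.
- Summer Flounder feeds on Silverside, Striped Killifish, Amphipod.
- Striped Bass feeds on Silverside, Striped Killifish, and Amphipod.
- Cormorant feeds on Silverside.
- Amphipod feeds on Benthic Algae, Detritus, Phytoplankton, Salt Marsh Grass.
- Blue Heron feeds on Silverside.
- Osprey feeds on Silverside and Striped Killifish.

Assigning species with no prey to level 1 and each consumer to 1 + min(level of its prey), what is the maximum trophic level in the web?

4

Basal resources (level 1): Detritus, Salt Marsh Grass, Benthic Algae, Phytoplankton.
Following each consumer down to its lowest-level prey: Detritus → Amphipod → Silverside → Blue Heron (levels 1 through 4).
All prey of Blue Heron (Silverside 3) are at level 3 or above, so Blue Heron is at level 1 + 3 = 4.
Every consumer has at least one prey at level 3 or below, so none exceeds level 4.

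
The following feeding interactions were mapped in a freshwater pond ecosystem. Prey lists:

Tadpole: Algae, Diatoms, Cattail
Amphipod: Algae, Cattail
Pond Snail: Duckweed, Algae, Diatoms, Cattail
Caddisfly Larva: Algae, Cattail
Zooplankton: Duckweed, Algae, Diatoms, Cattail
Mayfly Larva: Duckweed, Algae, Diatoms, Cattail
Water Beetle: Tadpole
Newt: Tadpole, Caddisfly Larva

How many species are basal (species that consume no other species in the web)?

Basal species (no prey listed): Duckweed, Algae, Diatoms, Cattail.
Count: 4.

4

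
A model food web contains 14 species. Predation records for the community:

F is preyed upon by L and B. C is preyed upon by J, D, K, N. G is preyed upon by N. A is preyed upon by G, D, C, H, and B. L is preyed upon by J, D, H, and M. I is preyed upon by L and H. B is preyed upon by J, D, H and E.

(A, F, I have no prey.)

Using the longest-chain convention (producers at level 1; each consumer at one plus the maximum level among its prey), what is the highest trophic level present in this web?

3

Producers (level 1): A, F, I.
A → B → E gives E level 3.
No species has a prey at level 3, so no species reaches level 4.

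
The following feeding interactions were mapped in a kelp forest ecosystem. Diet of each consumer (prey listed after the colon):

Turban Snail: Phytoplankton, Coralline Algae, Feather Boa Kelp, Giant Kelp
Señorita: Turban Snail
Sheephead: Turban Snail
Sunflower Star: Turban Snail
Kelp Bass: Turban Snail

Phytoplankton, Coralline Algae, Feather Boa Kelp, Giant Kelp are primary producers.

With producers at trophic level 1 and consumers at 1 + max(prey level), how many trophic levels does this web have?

3

Producers (level 1): Phytoplankton, Coralline Algae, Feather Boa Kelp, Giant Kelp.
Phytoplankton → Turban Snail → Sunflower Star gives Sunflower Star level 3.
No species has a prey at level 3, so no species reaches level 4.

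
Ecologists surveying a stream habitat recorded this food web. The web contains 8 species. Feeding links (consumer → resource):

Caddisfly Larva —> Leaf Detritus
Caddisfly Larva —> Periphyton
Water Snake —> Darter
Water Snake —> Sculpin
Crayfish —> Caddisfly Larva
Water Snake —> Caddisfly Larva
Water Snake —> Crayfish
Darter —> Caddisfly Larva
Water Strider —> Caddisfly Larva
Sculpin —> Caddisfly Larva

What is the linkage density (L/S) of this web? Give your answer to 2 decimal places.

L/S = 1.25

There are L = 10 links among S = 8 species.
L/S = 10/8 = 1.2500 ≈ 1.25.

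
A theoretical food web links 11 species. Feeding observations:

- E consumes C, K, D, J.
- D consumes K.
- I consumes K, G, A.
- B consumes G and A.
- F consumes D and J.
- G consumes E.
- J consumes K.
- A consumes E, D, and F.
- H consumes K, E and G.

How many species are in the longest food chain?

One longest chain: K → J → F → A → I.
It has 5 species and 4 links.

5 species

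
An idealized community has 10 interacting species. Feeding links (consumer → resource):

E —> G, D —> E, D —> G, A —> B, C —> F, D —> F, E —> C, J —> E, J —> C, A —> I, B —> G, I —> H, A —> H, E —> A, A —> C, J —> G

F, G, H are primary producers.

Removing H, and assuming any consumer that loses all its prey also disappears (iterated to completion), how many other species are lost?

Remove H.
Round 1: I (all prey gone) → extinct.
No further losses. Total secondary extinctions: 1.

1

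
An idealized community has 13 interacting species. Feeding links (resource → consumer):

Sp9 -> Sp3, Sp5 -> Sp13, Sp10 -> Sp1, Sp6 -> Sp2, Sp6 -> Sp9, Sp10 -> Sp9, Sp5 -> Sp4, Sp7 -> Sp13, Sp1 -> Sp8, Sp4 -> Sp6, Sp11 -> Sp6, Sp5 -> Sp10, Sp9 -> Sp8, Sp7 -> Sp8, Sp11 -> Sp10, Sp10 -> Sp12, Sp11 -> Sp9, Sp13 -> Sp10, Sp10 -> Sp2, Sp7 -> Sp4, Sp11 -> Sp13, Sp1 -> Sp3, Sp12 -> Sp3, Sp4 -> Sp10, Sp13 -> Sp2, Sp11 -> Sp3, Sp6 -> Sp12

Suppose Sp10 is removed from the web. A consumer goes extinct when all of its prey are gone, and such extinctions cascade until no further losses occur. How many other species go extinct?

Remove Sp10.
Round 1: Sp1 (all prey gone) → extinct.
No further losses. Total secondary extinctions: 1.

1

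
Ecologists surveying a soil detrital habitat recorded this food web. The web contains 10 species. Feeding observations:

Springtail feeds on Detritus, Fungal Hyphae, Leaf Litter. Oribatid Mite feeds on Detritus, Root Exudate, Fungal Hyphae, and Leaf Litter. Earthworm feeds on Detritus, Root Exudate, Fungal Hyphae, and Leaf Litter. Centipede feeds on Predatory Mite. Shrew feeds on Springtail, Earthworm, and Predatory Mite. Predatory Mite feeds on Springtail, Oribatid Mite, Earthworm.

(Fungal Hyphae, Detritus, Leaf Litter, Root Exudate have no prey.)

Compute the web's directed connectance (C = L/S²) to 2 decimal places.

C = 0.18

The web has S = 10 species and L = 18 feeding links.
C = L / S² = 18 / 100 = 0.1800 ≈ 0.18.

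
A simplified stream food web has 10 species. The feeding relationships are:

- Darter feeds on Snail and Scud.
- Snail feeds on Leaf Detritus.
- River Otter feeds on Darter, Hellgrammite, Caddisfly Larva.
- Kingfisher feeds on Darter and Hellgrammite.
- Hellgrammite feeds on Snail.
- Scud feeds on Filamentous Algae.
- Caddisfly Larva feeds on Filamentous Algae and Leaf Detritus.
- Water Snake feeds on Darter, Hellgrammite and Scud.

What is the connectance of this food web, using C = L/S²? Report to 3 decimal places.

C = 0.150

The web has S = 10 species and L = 15 feeding links.
C = L / S² = 15 / 100 = 0.1500 ≈ 0.150.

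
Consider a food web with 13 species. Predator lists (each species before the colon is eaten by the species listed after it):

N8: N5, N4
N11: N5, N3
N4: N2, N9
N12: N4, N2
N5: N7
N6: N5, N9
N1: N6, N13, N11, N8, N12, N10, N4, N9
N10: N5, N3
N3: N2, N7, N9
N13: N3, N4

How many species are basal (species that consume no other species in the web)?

Basal species (no prey listed): N1.
Count: 1.

1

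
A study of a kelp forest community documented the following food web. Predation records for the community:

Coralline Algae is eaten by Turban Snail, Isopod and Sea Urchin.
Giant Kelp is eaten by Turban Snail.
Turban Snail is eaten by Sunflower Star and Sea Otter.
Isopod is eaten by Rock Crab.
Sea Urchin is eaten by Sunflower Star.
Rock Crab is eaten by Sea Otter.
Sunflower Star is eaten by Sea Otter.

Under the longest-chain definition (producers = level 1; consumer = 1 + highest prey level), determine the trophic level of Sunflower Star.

Coralline Algae is a producer → level 1.
Sea Urchin eats Coralline Algae → level 2.
Sunflower Star eats Sea Urchin (level 2); other prey at levels: Turban Snail 2 → level 3.

Trophic level 3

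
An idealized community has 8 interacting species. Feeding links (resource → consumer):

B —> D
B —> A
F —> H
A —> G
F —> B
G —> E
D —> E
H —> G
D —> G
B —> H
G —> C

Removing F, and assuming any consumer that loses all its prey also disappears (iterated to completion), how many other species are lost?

Remove F.
Round 1: B (all prey gone) → extinct.
Round 2: H (all prey gone), D (all prey gone), A (all prey gone) → extinct.
Round 3: G (all prey gone) → extinct.
Round 4: E (all prey gone), C (all prey gone) → extinct.
No further losses. Total secondary extinctions: 7.

7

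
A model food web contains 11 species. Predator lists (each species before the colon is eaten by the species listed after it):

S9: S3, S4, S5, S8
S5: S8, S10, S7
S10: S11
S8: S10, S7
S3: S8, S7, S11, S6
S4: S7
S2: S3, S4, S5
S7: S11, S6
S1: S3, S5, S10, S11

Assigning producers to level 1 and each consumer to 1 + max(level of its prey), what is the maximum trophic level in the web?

5

Producers (level 1): S9, S1, S2.
S9 → S3 → S8 → S7 → S6 gives S6 level 5.
No species has a prey at level 5, so no species reaches level 6.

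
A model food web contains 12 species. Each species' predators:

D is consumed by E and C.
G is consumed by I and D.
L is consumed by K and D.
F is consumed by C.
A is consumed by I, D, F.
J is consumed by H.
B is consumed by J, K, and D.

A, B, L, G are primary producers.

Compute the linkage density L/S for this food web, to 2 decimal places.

There are L = 14 links among S = 12 species.
L/S = 14/12 = 1.1667 ≈ 1.17.

L/S = 1.17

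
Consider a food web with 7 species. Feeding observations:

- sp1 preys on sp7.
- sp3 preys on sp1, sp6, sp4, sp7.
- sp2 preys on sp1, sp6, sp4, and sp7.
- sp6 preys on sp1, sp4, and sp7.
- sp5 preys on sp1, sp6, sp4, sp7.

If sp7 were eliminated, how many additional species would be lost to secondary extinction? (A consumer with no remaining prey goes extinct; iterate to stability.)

Remove sp7.
Round 1: sp1 (all prey gone) → extinct.
No further losses. Total secondary extinctions: 1.

1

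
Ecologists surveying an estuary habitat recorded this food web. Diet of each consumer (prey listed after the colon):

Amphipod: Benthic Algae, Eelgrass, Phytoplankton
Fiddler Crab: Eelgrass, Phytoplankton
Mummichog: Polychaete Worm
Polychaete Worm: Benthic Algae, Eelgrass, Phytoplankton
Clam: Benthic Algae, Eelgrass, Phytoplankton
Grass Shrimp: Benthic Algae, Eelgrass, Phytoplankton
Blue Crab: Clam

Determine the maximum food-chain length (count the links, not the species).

One longest chain: Benthic Algae → Clam → Blue Crab.
It has 3 species and 2 links.

2 links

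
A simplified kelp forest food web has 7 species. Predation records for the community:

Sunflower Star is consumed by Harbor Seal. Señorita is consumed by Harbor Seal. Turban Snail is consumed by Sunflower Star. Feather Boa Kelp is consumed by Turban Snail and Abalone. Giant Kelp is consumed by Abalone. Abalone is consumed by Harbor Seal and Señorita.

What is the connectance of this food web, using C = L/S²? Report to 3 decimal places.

The web has S = 7 species and L = 8 feeding links.
C = L / S² = 8 / 49 = 0.1633 ≈ 0.163.

C = 0.163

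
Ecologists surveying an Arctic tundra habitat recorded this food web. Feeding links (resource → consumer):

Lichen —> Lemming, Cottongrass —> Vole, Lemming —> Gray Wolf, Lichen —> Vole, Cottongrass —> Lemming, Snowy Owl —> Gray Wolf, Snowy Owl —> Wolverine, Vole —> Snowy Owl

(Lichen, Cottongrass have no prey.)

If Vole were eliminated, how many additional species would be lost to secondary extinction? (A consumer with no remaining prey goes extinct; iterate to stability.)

Remove Vole.
Round 1: Snowy Owl (all prey gone) → extinct.
Round 2: Wolverine (all prey gone) → extinct.
No further losses. Total secondary extinctions: 2.

2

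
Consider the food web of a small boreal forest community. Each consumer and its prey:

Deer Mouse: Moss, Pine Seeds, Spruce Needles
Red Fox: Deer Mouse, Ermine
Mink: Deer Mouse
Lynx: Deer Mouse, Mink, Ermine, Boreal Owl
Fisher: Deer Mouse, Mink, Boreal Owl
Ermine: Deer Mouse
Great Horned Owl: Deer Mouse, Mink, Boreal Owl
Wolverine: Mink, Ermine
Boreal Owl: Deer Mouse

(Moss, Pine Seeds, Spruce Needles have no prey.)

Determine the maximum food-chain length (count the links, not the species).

One longest chain: Moss → Deer Mouse → Mink → Lynx.
It has 4 species and 3 links.

3 links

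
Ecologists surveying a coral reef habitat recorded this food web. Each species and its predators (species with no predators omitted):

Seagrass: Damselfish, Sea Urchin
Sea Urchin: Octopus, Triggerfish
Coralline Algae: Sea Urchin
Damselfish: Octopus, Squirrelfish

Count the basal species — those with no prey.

Basal species (no prey listed): Coralline Algae, Seagrass.
Count: 2.

2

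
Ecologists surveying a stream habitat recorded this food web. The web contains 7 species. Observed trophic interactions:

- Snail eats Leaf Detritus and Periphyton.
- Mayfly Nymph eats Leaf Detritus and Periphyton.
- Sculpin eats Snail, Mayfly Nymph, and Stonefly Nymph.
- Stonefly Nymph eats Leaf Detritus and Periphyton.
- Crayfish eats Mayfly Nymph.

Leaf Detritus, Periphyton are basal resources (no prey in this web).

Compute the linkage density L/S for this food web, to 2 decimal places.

L/S = 1.43

There are L = 10 links among S = 7 species.
L/S = 10/7 = 1.4286 ≈ 1.43.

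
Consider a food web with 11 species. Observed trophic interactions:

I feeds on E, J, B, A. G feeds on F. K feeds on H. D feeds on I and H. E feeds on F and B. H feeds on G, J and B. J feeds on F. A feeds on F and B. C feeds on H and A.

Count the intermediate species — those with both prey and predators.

Intermediate species (has both prey and predators): J, A, G, E, H, I.
Count: 6.

6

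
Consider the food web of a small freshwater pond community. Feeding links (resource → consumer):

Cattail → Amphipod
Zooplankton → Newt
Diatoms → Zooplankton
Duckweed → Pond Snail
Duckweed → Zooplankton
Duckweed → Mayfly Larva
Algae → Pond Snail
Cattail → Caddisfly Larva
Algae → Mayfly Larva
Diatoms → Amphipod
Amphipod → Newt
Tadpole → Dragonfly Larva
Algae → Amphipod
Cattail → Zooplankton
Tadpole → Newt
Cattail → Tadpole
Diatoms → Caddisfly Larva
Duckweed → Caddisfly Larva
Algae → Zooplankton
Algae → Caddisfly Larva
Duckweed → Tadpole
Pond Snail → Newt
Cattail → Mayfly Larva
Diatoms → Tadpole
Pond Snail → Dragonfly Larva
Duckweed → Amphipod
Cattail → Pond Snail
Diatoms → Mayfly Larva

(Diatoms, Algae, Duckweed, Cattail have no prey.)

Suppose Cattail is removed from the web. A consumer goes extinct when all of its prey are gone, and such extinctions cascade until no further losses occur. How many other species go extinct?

0

Remove Cattail.
Every predator of it retains at least one other prey: Mayfly Larva still has Diatoms, Algae, Duckweed; Amphipod still has Diatoms, Algae, Duckweed; Zooplankton still has Diatoms, Algae, Duckweed; Tadpole still has Diatoms, Duckweed; Pond Snail still has Algae, Duckweed; Caddisfly Larva still has Diatoms, Algae, Duckweed.
No consumer loses all prey, so no secondary extinctions occur.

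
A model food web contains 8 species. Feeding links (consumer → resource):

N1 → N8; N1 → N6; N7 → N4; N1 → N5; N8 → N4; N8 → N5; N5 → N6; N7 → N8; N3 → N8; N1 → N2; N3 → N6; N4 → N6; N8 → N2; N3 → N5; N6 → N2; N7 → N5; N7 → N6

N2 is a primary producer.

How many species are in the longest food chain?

One longest chain: N2 → N6 → N5 → N8 → N1.
It has 5 species and 4 links.

5 species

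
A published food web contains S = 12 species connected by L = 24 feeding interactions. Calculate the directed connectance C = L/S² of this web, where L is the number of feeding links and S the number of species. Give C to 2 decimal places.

C = 0.17

The web has S = 12 species and L = 24 feeding links.
C = L / S² = 24 / 144 = 0.1667 ≈ 0.17.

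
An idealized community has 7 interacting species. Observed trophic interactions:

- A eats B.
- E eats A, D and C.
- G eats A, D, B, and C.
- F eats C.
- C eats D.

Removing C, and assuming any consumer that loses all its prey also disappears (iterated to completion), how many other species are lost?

1

Remove C.
Round 1: F (all prey gone) → extinct.
No further losses. Total secondary extinctions: 1.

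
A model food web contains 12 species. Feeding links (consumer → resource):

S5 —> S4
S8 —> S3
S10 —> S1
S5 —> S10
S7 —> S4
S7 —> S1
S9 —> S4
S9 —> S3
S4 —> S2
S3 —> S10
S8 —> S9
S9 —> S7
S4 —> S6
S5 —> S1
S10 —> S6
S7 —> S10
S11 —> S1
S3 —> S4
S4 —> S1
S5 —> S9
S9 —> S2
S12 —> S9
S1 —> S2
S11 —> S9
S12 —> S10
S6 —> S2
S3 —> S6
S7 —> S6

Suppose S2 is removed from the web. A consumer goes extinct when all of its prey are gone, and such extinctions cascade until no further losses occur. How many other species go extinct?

11

Remove S2.
Round 1: S6 (all prey gone), S1 (all prey gone) → extinct.
Round 2: S4 (all prey gone), S10 (all prey gone) → extinct.
Round 3: S7 (all prey gone), S3 (all prey gone) → extinct.
Round 4: S9 (all prey gone) → extinct.
Round 5: S11 (all prey gone), S8 (all prey gone), S12 (all prey gone), S5 (all prey gone) → extinct.
No further losses. Total secondary extinctions: 11.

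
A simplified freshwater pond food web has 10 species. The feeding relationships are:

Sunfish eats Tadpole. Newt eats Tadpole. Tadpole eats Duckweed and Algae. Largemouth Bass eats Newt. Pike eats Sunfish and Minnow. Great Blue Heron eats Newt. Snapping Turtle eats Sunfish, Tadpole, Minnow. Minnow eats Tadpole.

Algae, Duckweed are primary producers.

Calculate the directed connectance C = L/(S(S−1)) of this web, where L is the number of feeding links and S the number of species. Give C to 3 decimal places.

C = 0.133

The web has S = 10 species and L = 12 feeding links.
C = L / (S(S−1)) = 12 / 90 = 0.1333 ≈ 0.133.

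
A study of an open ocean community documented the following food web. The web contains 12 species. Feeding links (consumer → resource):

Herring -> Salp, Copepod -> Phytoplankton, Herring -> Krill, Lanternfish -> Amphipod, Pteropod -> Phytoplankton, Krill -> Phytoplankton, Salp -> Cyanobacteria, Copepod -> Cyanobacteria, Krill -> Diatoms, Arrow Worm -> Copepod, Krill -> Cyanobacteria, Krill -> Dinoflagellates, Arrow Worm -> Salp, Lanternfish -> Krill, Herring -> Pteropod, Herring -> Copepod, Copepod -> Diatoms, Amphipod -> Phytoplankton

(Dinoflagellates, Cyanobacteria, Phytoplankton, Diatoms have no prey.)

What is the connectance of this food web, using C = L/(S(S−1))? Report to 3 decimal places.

C = 0.136

The web has S = 12 species and L = 18 feeding links.
C = L / (S(S−1)) = 18 / 132 = 0.1364 ≈ 0.136.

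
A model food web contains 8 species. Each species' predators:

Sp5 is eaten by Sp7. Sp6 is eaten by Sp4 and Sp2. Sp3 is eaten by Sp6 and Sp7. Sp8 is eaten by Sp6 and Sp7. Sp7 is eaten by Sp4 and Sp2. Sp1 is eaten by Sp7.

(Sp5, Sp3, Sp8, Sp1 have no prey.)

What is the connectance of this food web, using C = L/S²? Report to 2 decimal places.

C = 0.16

The web has S = 8 species and L = 10 feeding links.
C = L / S² = 10 / 64 = 0.1562 ≈ 0.16.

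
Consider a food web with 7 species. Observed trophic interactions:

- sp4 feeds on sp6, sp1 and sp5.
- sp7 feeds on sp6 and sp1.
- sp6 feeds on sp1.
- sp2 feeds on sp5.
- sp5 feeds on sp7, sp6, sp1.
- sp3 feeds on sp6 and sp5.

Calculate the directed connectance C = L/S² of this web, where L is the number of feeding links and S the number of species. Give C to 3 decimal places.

C = 0.245

The web has S = 7 species and L = 12 feeding links.
C = L / S² = 12 / 49 = 0.2449 ≈ 0.245.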